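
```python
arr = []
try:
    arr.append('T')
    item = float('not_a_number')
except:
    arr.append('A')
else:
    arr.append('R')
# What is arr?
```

Step-by-step execution trace:
1. try: `arr.append('T')` → arr = ['T'].
2. `item = float('not_a_number')` raises ValueError.
3. bare `except` matches → `arr.append('A')` → arr = ['T', 'A'].
4. `else` is skipped (an exception was raised).
Result: ['T', 'A']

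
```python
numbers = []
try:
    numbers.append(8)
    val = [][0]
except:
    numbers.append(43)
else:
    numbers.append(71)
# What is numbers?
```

Step-by-step execution trace:
1. try: `numbers.append(8)` → numbers = [8].
2. `val = [][0]` raises IndexError.
3. bare `except` matches → `numbers.append(43)` → numbers = [8, 43].
4. `else` is skipped (an exception was raised).
Result: [8, 43]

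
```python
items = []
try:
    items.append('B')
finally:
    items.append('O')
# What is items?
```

Step-by-step execution trace:
1. try: `items.append('B')` → items = ['B'].
2. The try body completes without raising.
3. finally always runs: `items.append('O')` → items = ['B', 'O'].
Result: ['B', 'O']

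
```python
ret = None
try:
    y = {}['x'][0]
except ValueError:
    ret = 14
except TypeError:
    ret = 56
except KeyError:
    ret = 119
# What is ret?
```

Step-by-step execution trace:
1. `y = {}['x'][0]` raises KeyError.
2. `except ValueError` does not match KeyError; skipped.
3. `except TypeError` does not match KeyError; skipped.
4. `except KeyError` matches → ret = 119.
Result: 119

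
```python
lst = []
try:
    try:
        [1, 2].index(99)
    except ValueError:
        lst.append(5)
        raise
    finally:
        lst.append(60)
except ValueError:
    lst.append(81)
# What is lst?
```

Step-by-step execution trace:
1. Inner try: `[1, 2].index(99)` raises ValueError.
2. Inner `except ValueError` matches → `lst.append(5)` → lst = [5].
3. bare `raise` re-raises ValueError.
4. Inner `finally` runs during unwinding: `lst.append(60)` → lst = [5, 60].
5. Outer `except ValueError` matches → `lst.append(81)` → lst = [5, 60, 81].
Result: [5, 60, 81]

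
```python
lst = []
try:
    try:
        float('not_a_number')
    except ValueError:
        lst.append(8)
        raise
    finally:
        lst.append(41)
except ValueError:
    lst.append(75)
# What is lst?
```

Step-by-step execution trace:
1. Inner try: `float('not_a_number')` raises ValueError.
2. Inner `except ValueError` matches → `lst.append(8)` → lst = [8].
3. bare `raise` re-raises ValueError.
4. Inner `finally` runs during unwinding: `lst.append(41)` → lst = [8, 41].
5. Outer `except ValueError` matches → `lst.append(75)` → lst = [8, 41, 75].
Result: [8, 41, 75]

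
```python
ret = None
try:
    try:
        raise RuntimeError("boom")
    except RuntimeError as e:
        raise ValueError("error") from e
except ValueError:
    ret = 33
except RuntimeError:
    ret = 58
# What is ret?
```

Step-by-step execution trace:
1. Inner try raises RuntimeError; inner `except RuntimeError as e` catches it.
2. `raise ValueError(...) from e` raises ValueError (RuntimeError is attached as __cause__, but only ValueError is active).
3. Outer `except ValueError` matches → ret = 33.
4. `except RuntimeError` is not reached.
Result: 33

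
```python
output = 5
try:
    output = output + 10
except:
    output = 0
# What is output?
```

Step-by-step execution trace:
1. output starts at 5.
2. try: `output = output + 10` → output = 15. No exception raised.
3. `except` is skipped.
Result: 15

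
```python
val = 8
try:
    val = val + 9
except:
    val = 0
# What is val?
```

Step-by-step execution trace:
1. val starts at 8.
2. try: `val = val + 9` → val = 17. No exception raised.
3. `except` is skipped.
Result: 17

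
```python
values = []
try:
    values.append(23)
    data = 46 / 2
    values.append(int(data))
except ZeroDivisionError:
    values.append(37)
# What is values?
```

Step-by-step execution trace:
1. try: `values.append(23)` → values = [23].
2. `data = 46 / 2` → data = 23.0. No exception raised.
3. `values.append(int(data))` → values = [23, 23].
4. `except ZeroDivisionError` is skipped (no exception was raised).
Result: [23, 23]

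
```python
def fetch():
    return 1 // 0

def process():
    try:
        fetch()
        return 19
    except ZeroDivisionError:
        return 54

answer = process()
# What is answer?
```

Step-by-step execution trace:
1. `process()` calls `fetch()`.
2. `fetch()` evaluates `1 // 0`, which raises ZeroDivisionError; it propagates to the caller.
3. `return 19` is not reached.
4. `except ZeroDivisionError` in process matches → returns 54.
5. answer = 54.
Result: 54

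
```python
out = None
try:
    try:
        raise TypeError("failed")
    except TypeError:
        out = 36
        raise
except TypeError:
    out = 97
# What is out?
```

Step-by-step execution trace:
1. Inner try: `raise TypeError("failed")` raises TypeError.
2. Inner `except TypeError` matches → out = 36.
3. bare `raise` re-raises the same TypeError.
4. Outer `except TypeError` matches → out = 97.
Result: 97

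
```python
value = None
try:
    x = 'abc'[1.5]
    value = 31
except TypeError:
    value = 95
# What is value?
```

Step-by-step execution trace:
1. `x = 'abc'[1.5]` raises TypeError.
2. `value = 31` is not reached.
3. `except TypeError` matches → value = 95.
Result: 95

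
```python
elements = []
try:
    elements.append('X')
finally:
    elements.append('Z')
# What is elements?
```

Step-by-step execution trace:
1. try: `elements.append('X')` → elements = ['X'].
2. The try body completes without raising.
3. finally always runs: `elements.append('Z')` → elements = ['X', 'Z'].
Result: ['X', 'Z']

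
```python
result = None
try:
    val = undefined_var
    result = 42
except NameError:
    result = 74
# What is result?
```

Step-by-step execution trace:
1. `val = undefined_var` raises NameError.
2. `result = 42` is not reached.
3. `except NameError` matches → result = 74.
Result: 74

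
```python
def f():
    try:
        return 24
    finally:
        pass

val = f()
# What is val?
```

Step-by-step execution trace:
1. `f()` enters try: `return 24` sets pending return value 24.
2. Before returning, `finally: pass` runs (no effect).
3. f() returns 24 → val = 24.
Result: 24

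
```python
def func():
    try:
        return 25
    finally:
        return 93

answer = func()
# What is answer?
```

Step-by-step execution trace:
1. `func()` enters try: `return 25` sets pending return value 25.
2. Before returning, `finally: return 93` runs and overrides the pending return.
3. func() returns 93 → answer = 93.
Result: 93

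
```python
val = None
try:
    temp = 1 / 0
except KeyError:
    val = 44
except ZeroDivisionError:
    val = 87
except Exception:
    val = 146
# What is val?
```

Step-by-step execution trace:
1. `temp = 1 / 0` raises ZeroDivisionError.
2. `except KeyError` does not match ZeroDivisionError; skipped.
3. `except ZeroDivisionError` matches → val = 87.
4. Remaining except clauses are skipped.
Result: 87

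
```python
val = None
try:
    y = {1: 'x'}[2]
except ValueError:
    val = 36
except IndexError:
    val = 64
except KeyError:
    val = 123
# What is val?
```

Step-by-step execution trace:
1. `y = {1: 'x'}[2]` raises KeyError.
2. `except ValueError` does not match KeyError; skipped.
3. `except IndexError` does not match KeyError; skipped.
4. `except KeyError` matches → val = 123.
Result: 123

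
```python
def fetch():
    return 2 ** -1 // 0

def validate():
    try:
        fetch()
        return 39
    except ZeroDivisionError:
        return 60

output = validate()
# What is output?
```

Step-by-step execution trace:
1. `validate()` calls `fetch()`.
2. `fetch()` evaluates `2 ** -1 // 0`, which raises ZeroDivisionError; it propagates to the caller.
3. `return 39` is not reached.
4. `except ZeroDivisionError` in validate matches → returns 60.
5. output = 60.
Result: 60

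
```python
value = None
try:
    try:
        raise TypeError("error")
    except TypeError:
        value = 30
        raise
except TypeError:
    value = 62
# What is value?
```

Step-by-step execution trace:
1. Inner try: `raise TypeError("error")` raises TypeError.
2. Inner `except TypeError` matches → value = 30.
3. bare `raise` re-raises the same TypeError.
4. Outer `except TypeError` matches → value = 62.
Result: 62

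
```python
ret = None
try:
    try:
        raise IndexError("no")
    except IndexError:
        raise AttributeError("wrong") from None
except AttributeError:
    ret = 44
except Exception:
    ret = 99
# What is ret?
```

Step-by-step execution trace:
1. Inner try raises IndexError; inner `except IndexError` catches it.
2. `raise AttributeError(...) from None` raises AttributeError (from None suppresses __context__, but the active exception is still AttributeError).
3. Outer `except AttributeError` matches → ret = 44.
4. `except Exception` is not reached.
Result: 44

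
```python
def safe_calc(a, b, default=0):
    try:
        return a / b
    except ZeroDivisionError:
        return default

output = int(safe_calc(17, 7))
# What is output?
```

Step-by-step execution trace:
1. `safe_calc(17, 7)` enters try: `return 17 / 7` → returns 2.4285714285714284. No exception raised.
2. `except ZeroDivisionError` is skipped.
3. `int(2.4285714285714284)` → 2 → output = 2.
Result: 2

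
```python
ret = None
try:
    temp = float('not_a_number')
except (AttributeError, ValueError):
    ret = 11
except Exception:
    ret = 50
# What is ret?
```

Step-by-step execution trace:
1. `temp = float('not_a_number')` raises ValueError.
2. `except (AttributeError, ValueError)` matches (ValueError is in the tuple) → ret = 11.
3. `except Exception` is not reached.
Result: 11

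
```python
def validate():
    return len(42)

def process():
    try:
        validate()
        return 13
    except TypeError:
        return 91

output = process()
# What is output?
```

Step-by-step execution trace:
1. `process()` calls `validate()`.
2. `validate()` evaluates `len(42)`, which raises TypeError; it propagates to the caller.
3. `return 13` is not reached.
4. `except TypeError` in process matches → returns 91.
5. output = 91.
Result: 91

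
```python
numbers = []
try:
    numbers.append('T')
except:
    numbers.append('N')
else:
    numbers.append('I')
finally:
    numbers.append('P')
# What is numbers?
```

Step-by-step execution trace:
1. try: `numbers.append('T')` → numbers = ['T']. No exception raised.
2. `except` is skipped.
3. `else` runs: `numbers.append('I')` → numbers = ['T', 'I'].
4. `finally` always runs: `numbers.append('P')` → numbers = ['T', 'I', 'P'].
Result: ['T', 'I', 'P']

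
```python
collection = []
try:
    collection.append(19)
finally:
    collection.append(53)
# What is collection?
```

Step-by-step execution trace:
1. try: `collection.append(19)` → collection = [19].
2. The try body completes without raising.
3. finally always runs: `collection.append(53)` → collection = [19, 53].
Result: [19, 53]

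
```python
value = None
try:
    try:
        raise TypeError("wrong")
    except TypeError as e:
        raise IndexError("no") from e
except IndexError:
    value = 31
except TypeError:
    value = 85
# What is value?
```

Step-by-step execution trace:
1. Inner try raises TypeError; inner `except TypeError as e` catches it.
2. `raise IndexError(...) from e` raises IndexError (TypeError is attached as __cause__, but only IndexError is active).
3. Outer `except IndexError` matches → value = 31.
4. `except TypeError` is not reached.
Result: 31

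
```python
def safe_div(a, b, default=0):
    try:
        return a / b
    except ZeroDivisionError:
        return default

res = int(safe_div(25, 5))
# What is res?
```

Step-by-step execution trace:
1. `safe_div(25, 5)` enters try: `return 25 / 5` → returns 5.0. No exception raised.
2. `except ZeroDivisionError` is skipped.
3. `int(5.0)` → 5 → res = 5.
Result: 5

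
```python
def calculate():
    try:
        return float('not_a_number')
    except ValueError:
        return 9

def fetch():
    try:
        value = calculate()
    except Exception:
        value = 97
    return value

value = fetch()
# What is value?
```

Step-by-step execution trace:
1. `fetch()` calls `calculate()`.
2. In calculate: `float('not_a_number')` raises ValueError; `except ValueError` catches it → returns 9.
3. In fetch: `value = calculate()` → value = 9. No exception reaches fetch.
4. `except Exception` is skipped; fetch returns 9.
5. value = 9.
Result: 9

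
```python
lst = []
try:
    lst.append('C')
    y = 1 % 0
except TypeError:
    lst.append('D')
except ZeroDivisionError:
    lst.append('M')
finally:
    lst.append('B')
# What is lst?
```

Step-by-step execution trace:
1. try: `lst.append('C')` → lst = ['C'].
2. `y = 1 % 0` raises ZeroDivisionError.
3. `except TypeError` does not match ZeroDivisionError; skipped.
4. `except ZeroDivisionError` matches → `lst.append('M')` → lst = ['C', 'M'].
5. finally always runs: `lst.append('B')` → lst = ['C', 'M', 'B'].
Result: ['C', 'M', 'B']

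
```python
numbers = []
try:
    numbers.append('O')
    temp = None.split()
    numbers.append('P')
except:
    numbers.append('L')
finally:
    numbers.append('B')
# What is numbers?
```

Step-by-step execution trace:
1. try: `numbers.append('O')` → numbers = ['O'].
2. `temp = None.split()` raises AttributeError; `numbers.append('P')` is not reached.
3. bare `except` matches → `numbers.append('L')` → numbers = ['O', 'L'].
4. finally always runs: `numbers.append('B')` → numbers = ['O', 'L', 'B'].
Result: ['O', 'L', 'B']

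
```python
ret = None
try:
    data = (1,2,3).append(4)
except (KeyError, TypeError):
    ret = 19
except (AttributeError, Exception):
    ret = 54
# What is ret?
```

Step-by-step execution trace:
1. `data = (1,2,3).append(4)` raises AttributeError.
2. `except (KeyError, TypeError)` does not match AttributeError; skipped.
3. `except (AttributeError, Exception)` matches (AttributeError is in the tuple) → ret = 54.
Result: 54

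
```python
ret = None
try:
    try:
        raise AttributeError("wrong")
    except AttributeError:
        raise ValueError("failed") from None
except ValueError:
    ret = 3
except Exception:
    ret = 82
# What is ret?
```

Step-by-step execution trace:
1. Inner try raises AttributeError; inner `except AttributeError` catches it.
2. `raise ValueError(...) from None` raises ValueError (from None suppresses __context__, but the active exception is still ValueError).
3. Outer `except ValueError` matches → ret = 3.
4. `except Exception` is not reached.
Result: 3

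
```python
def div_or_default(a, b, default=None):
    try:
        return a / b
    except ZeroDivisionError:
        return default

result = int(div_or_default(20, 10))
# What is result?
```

Step-by-step execution trace:
1. `div_or_default(20, 10)` enters try: `return 20 / 10` → returns 2.0. No exception raised.
2. `except ZeroDivisionError` is skipped.
3. `int(2.0)` → 2 → result = 2.
Result: 2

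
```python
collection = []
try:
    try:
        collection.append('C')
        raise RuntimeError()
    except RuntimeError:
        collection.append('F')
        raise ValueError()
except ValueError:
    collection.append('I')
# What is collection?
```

Step-by-step execution trace:
1. Inner try: `collection.append('C')` → collection = ['C'].
2. `raise RuntimeError()` raises RuntimeError.
3. Inner `except RuntimeError` matches → `collection.append('F')` → collection = ['C', 'F'].
4. `raise ValueError()` raises ValueError; propagates to outer try.
5. Outer `except ValueError` matches → `collection.append('I')` → collection = ['C', 'F', 'I'].
Result: ['C', 'F', 'I']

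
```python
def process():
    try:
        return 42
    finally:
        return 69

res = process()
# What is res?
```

Step-by-step execution trace:
1. `process()` enters try: `return 42` sets pending return value 42.
2. Before returning, `finally: return 69` runs and overrides the pending return.
3. process() returns 69 → res = 69.
Result: 69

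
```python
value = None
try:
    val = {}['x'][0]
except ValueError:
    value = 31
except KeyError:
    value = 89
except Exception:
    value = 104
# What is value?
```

Step-by-step execution trace:
1. `val = {}['x'][0]` raises KeyError.
2. `except ValueError` does not match KeyError; skipped.
3. `except KeyError` matches → value = 89.
4. Remaining except clauses are skipped.
Result: 89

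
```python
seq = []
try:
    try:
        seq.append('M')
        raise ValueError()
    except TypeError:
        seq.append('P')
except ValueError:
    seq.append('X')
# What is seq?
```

Step-by-step execution trace:
1. Inner try: `seq.append('M')` → seq = ['M'].
2. `raise ValueError()` raises ValueError.
3. Inner `except TypeError` does not match ValueError; exception propagates to outer try.
4. Outer `except ValueError` matches → `seq.append('X')` → seq = ['M', 'X'].
Result: ['M', 'X']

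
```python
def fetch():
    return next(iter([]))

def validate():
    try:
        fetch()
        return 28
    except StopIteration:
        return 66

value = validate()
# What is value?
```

Step-by-step execution trace:
1. `validate()` calls `fetch()`.
2. `fetch()` evaluates `next(iter([]))`, which raises StopIteration; it propagates to the caller.
3. `return 28` is not reached.
4. `except StopIteration` in validate matches → returns 66.
5. value = 66.
Result: 66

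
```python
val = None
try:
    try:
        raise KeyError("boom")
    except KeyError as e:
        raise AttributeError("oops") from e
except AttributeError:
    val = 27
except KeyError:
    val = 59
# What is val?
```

Step-by-step execution trace:
1. Inner try raises KeyError; inner `except KeyError as e` catches it.
2. `raise AttributeError(...) from e` raises AttributeError (KeyError is attached as __cause__, but only AttributeError is active).
3. Outer `except AttributeError` matches → val = 27.
4. `except KeyError` is not reached.
Result: 27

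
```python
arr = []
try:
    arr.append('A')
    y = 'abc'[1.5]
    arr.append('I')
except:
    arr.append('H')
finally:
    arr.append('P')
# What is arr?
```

Step-by-step execution trace:
1. try: `arr.append('A')` → arr = ['A'].
2. `y = 'abc'[1.5]` raises TypeError; `arr.append('I')` is not reached.
3. bare `except` matches → `arr.append('H')` → arr = ['A', 'H'].
4. finally always runs: `arr.append('P')` → arr = ['A', 'H', 'P'].
Result: ['A', 'H', 'P']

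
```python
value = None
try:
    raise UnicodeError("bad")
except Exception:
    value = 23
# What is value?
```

Step-by-step execution trace:
1. `raise UnicodeError(...)` raises UnicodeError.
2. `except Exception` matches (UnicodeError is a subclass of Exception) → value = 23.
Result: 23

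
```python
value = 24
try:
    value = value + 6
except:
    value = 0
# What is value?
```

Step-by-step execution trace:
1. value starts at 24.
2. try: `value = value + 6` → value = 30. No exception raised.
3. `except` is skipped.
Result: 30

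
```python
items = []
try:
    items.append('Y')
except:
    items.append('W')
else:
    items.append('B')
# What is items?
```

Step-by-step execution trace:
1. try: `items.append('Y')` → items = ['Y']. No exception raised.
2. `except` is skipped.
3. `else` runs (try completed without exception): `items.append('B')` → items = ['Y', 'B'].
Result: ['Y', 'B']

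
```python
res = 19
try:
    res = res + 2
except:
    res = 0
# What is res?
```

Step-by-step execution trace:
1. res starts at 19.
2. try: `res = res + 2` → res = 21. No exception raised.
3. `except` is skipped.
Result: 21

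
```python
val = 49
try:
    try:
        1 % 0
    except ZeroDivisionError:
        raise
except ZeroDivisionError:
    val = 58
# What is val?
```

Step-by-step execution trace:
1. Inner try: `1 % 0` raises ZeroDivisionError.
2. Inner `except ZeroDivisionError` matches; bare `raise` re-raises the same ZeroDivisionError.
3. Outer `except ZeroDivisionError` matches → val = 58.
Result: 58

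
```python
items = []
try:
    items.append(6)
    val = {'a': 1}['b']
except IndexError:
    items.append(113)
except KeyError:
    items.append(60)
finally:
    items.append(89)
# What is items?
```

Step-by-step execution trace:
1. try: `items.append(6)` → items = [6].
2. `val = {'a': 1}['b']` raises KeyError.
3. `except IndexError` does not match KeyError; skipped.
4. `except KeyError` matches → `items.append(60)` → items = [6, 60].
5. finally always runs: `items.append(89)` → items = [6, 60, 89].
Result: [6, 60, 89]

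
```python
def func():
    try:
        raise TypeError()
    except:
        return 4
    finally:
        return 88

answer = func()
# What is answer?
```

Step-by-step execution trace:
1. `func()` enters try: `raise TypeError()` raises TypeError.
2. bare `except` matches → `return 4` sets pending return value 4.
3. Before returning, `finally: return 88` runs and overrides the pending return.
4. func() returns 88 → answer = 88.
Result: 88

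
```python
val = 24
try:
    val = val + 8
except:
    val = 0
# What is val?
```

Step-by-step execution trace:
1. val starts at 24.
2. try: `val = val + 8` → val = 32. No exception raised.
3. `except` is skipped.
Result: 32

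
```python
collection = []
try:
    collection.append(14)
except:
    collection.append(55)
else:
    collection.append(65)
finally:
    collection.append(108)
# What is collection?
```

Step-by-step execution trace:
1. try: `collection.append(14)` → collection = [14]. No exception raised.
2. `except` is skipped.
3. `else` runs: `collection.append(65)` → collection = [14, 65].
4. `finally` always runs: `collection.append(108)` → collection = [14, 65, 108].
Result: [14, 65, 108]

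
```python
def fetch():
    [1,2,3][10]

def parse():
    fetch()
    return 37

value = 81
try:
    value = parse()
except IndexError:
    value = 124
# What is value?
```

Step-by-step execution trace:
1. value starts at 81.
2. try: `parse()` calls `fetch()`.
3. `fetch()` evaluates `[1,2,3][10]`, which raises IndexError; it propagates through parse (uncaught).
4. `return 37` in parse is not reached; the assignment to value does not complete.
5. `except IndexError` matches → value = 124.
Result: 124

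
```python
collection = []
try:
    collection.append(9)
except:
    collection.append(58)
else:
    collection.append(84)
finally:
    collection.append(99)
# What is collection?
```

Step-by-step execution trace:
1. try: `collection.append(9)` → collection = [9]. No exception raised.
2. `except` is skipped.
3. `else` runs: `collection.append(84)` → collection = [9, 84].
4. `finally` always runs: `collection.append(99)` → collection = [9, 84, 99].
Result: [9, 84, 99]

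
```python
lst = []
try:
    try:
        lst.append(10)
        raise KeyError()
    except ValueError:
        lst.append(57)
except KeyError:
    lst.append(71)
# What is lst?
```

Step-by-step execution trace:
1. Inner try: `lst.append(10)` → lst = [10].
2. `raise KeyError()` raises KeyError.
3. Inner `except ValueError` does not match KeyError; exception propagates to outer try.
4. Outer `except KeyError` matches → `lst.append(71)` → lst = [10, 71].
Result: [10, 71]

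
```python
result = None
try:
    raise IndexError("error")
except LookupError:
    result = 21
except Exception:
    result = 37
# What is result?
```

Step-by-step execution trace:
1. `raise IndexError(...)` raises IndexError.
2. `except LookupError` matches (IndexError is a subclass of LookupError) → result = 21.
3. `except Exception` is not reached.
Result: 21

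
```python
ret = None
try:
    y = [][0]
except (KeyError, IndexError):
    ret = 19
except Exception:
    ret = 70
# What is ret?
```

Step-by-step execution trace:
1. `y = [][0]` raises IndexError.
2. `except (KeyError, IndexError)` matches (IndexError is in the tuple) → ret = 19.
3. `except Exception` is not reached.
Result: 19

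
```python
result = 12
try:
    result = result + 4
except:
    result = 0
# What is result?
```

Step-by-step execution trace:
1. result starts at 12.
2. try: `result = result + 4` → result = 16. No exception raised.
3. `except` is skipped.
Result: 16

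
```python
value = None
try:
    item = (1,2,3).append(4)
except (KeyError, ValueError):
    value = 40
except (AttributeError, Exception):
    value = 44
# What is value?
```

Step-by-step execution trace:
1. `item = (1,2,3).append(4)` raises AttributeError.
2. `except (KeyError, ValueError)` does not match AttributeError; skipped.
3. `except (AttributeError, Exception)` matches (AttributeError is in the tuple) → value = 44.
Result: 44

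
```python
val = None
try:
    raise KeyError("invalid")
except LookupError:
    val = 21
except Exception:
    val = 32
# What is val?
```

Step-by-step execution trace:
1. `raise KeyError(...)` raises KeyError.
2. `except LookupError` matches (KeyError is a subclass of LookupError) → val = 21.
3. `except Exception` is not reached.
Result: 21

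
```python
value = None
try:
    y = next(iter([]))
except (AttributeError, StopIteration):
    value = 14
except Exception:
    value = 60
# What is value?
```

Step-by-step execution trace:
1. `y = next(iter([]))` raises StopIteration.
2. `except (AttributeError, StopIteration)` matches (StopIteration is in the tuple) → value = 14.
3. `except Exception` is not reached.
Result: 14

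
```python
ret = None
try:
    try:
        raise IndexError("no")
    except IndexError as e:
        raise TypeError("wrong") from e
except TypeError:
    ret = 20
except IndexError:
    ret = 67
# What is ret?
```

Step-by-step execution trace:
1. Inner try raises IndexError; inner `except IndexError as e` catches it.
2. `raise TypeError(...) from e` raises TypeError (IndexError is attached as __cause__, but only TypeError is active).
3. Outer `except TypeError` matches → ret = 20.
4. `except IndexError` is not reached.
Result: 20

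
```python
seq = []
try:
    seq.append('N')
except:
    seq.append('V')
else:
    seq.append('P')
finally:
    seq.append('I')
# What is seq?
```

Step-by-step execution trace:
1. try: `seq.append('N')` → seq = ['N']. No exception raised.
2. `except` is skipped.
3. `else` runs: `seq.append('P')` → seq = ['N', 'P'].
4. `finally` always runs: `seq.append('I')` → seq = ['N', 'P', 'I'].
Result: ['N', 'P', 'I']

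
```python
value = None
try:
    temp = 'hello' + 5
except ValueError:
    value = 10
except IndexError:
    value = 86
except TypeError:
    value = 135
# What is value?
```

Step-by-step execution trace:
1. `temp = 'hello' + 5` raises TypeError.
2. `except ValueError` does not match TypeError; skipped.
3. `except IndexError` does not match TypeError; skipped.
4. `except TypeError` matches → value = 135.
Result: 135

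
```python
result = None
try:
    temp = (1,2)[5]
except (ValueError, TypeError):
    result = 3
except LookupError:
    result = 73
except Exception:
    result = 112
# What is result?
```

Step-by-step execution trace:
1. `temp = (1,2)[5]` raises IndexError.
2. `except (ValueError, TypeError)` does not match IndexError; skipped.
3. `except LookupError` matches (IndexError is a subclass of LookupError) → result = 73.
4. `except Exception` is not reached.
Result: 73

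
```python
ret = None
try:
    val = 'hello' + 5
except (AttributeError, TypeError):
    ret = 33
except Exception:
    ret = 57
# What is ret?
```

Step-by-step execution trace:
1. `val = 'hello' + 5` raises TypeError.
2. `except (AttributeError, TypeError)` matches (TypeError is in the tuple) → ret = 33.
3. `except Exception` is not reached.
Result: 33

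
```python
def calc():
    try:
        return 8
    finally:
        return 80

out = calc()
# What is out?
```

Step-by-step execution trace:
1. `calc()` enters try: `return 8` sets pending return value 8.
2. Before returning, `finally: return 80` runs and overrides the pending return.
3. calc() returns 80 → out = 80.
Result: 80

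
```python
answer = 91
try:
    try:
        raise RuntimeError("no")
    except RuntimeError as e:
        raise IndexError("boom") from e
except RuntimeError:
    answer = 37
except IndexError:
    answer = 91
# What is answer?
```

Step-by-step execution trace:
1. Inner try raises RuntimeError; inner `except RuntimeError as e` catches it.
2. `raise IndexError(...) from e` raises IndexError (RuntimeError is attached as __cause__, but only IndexError is active).
3. Outer `except RuntimeError` does not match IndexError; skipped.
4. Outer `except IndexError` matches → answer = 91.
Result: 91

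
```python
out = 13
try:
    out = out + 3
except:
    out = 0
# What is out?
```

Step-by-step execution trace:
1. out starts at 13.
2. try: `out = out + 3` → out = 16. No exception raised.
3. `except` is skipped.
Result: 16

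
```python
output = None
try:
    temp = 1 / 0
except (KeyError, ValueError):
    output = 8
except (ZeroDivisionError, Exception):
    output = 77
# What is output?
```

Step-by-step execution trace:
1. `temp = 1 / 0` raises ZeroDivisionError.
2. `except (KeyError, ValueError)` does not match ZeroDivisionError; skipped.
3. `except (ZeroDivisionError, Exception)` matches (ZeroDivisionError is in the tuple) → output = 77.
Result: 77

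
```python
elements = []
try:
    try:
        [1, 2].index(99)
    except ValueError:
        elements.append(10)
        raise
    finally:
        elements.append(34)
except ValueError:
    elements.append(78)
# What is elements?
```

Step-by-step execution trace:
1. Inner try: `[1, 2].index(99)` raises ValueError.
2. Inner `except ValueError` matches → `elements.append(10)` → elements = [10].
3. bare `raise` re-raises ValueError.
4. Inner `finally` runs during unwinding: `elements.append(34)` → elements = [10, 34].
5. Outer `except ValueError` matches → `elements.append(78)` → elements = [10, 34, 78].
Result: [10, 34, 78]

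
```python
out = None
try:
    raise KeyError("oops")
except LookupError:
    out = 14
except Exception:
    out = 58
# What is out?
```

Step-by-step execution trace:
1. `raise KeyError(...)` raises KeyError.
2. `except LookupError` matches (KeyError is a subclass of LookupError) → out = 14.
3. `except Exception` is not reached.
Result: 14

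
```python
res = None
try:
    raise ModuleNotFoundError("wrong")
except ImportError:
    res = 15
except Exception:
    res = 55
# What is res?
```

Step-by-step execution trace:
1. `raise ModuleNotFoundError(...)` raises ModuleNotFoundError.
2. `except ImportError` matches (ModuleNotFoundError is a subclass of ImportError) → res = 15.
3. `except Exception` is not reached.
Result: 15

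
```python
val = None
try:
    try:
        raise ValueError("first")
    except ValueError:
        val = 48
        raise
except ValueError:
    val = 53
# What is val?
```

Step-by-step execution trace:
1. Inner try: `raise ValueError("first")` raises ValueError.
2. Inner `except ValueError` matches → val = 48.
3. bare `raise` re-raises the same ValueError.
4. Outer `except ValueError` matches → val = 53.
Result: 53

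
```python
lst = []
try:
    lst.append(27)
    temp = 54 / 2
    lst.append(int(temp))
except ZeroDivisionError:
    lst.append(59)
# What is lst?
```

Step-by-step execution trace:
1. try: `lst.append(27)` → lst = [27].
2. `temp = 54 / 2` → temp = 27.0. No exception raised.
3. `lst.append(int(temp))` → lst = [27, 27].
4. `except ZeroDivisionError` is skipped (no exception was raised).
Result: [27, 27]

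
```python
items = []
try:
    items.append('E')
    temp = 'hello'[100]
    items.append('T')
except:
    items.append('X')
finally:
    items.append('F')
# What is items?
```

Step-by-step execution trace:
1. try: `items.append('E')` → items = ['E'].
2. `temp = 'hello'[100]` raises IndexError; `items.append('T')` is not reached.
3. bare `except` matches → `items.append('X')` → items = ['E', 'X'].
4. finally always runs: `items.append('F')` → items = ['E', 'X', 'F'].
Result: ['E', 'X', 'F']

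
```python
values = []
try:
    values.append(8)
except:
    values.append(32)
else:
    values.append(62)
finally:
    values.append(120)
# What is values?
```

Step-by-step execution trace:
1. try: `values.append(8)` → values = [8]. No exception raised.
2. `except` is skipped.
3. `else` runs: `values.append(62)` → values = [8, 62].
4. `finally` always runs: `values.append(120)` → values = [8, 62, 120].
Result: [8, 62, 120]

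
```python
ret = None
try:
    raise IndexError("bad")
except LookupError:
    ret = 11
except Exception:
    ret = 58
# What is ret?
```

Step-by-step execution trace:
1. `raise IndexError(...)` raises IndexError.
2. `except LookupError` matches (IndexError is a subclass of LookupError) → ret = 11.
3. `except Exception` is not reached.
Result: 11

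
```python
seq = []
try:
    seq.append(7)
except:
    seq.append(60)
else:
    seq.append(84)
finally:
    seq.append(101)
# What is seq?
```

Step-by-step execution trace:
1. try: `seq.append(7)` → seq = [7]. No exception raised.
2. `except` is skipped.
3. `else` runs: `seq.append(84)` → seq = [7, 84].
4. `finally` always runs: `seq.append(101)` → seq = [7, 84, 101].
Result: [7, 84, 101]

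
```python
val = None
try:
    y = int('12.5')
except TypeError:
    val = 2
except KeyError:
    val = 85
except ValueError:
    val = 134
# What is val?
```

Step-by-step execution trace:
1. `y = int('12.5')` raises ValueError.
2. `except TypeError` does not match ValueError; skipped.
3. `except KeyError` does not match ValueError; skipped.
4. `except ValueError` matches → val = 134.
Result: 134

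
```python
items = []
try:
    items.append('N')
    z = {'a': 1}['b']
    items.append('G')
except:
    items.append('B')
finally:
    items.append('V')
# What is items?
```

Step-by-step execution trace:
1. try: `items.append('N')` → items = ['N'].
2. `z = {'a': 1}['b']` raises KeyError; `items.append('G')` is not reached.
3. bare `except` matches → `items.append('B')` → items = ['N', 'B'].
4. finally always runs: `items.append('V')` → items = ['N', 'B', 'V'].
Result: ['N', 'B', 'V']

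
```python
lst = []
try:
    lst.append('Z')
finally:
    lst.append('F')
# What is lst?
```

Step-by-step execution trace:
1. try: `lst.append('Z')` → lst = ['Z'].
2. The try body completes without raising.
3. finally always runs: `lst.append('F')` → lst = ['Z', 'F'].
Result: ['Z', 'F']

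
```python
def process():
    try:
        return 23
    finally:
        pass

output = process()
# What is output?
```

Step-by-step execution trace:
1. `process()` enters try: `return 23` sets pending return value 23.
2. Before returning, `finally: pass` runs (no effect).
3. process() returns 23 → output = 23.
Result: 23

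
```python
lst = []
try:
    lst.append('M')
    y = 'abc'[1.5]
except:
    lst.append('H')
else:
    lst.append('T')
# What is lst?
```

Step-by-step execution trace:
1. try: `lst.append('M')` → lst = ['M'].
2. `y = 'abc'[1.5]` raises TypeError.
3. bare `except` matches → `lst.append('H')` → lst = ['M', 'H'].
4. `else` is skipped (an exception was raised).
Result: ['M', 'H']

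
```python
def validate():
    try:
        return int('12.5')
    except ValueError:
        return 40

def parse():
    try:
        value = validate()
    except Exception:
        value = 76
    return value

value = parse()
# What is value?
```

Step-by-step execution trace:
1. `parse()` calls `validate()`.
2. In validate: `int('12.5')` raises ValueError; `except ValueError` catches it → returns 40.
3. In parse: `value = validate()` → value = 40. No exception reaches parse.
4. `except Exception` is skipped; parse returns 40.
5. value = 40.
Result: 40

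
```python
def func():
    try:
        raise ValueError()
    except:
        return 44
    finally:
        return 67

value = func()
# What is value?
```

Step-by-step execution trace:
1. `func()` enters try: `raise ValueError()` raises ValueError.
2. bare `except` matches → `return 44` sets pending return value 44.
3. Before returning, `finally: return 67` runs and overrides the pending return.
4. func() returns 67 → value = 67.
Result: 67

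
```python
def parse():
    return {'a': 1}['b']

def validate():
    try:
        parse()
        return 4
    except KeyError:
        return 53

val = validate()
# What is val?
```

Step-by-step execution trace:
1. `validate()` calls `parse()`.
2. `parse()` evaluates `{'a': 1}['b']`, which raises KeyError; it propagates to the caller.
3. `return 4` is not reached.
4. `except KeyError` in validate matches → returns 53.
5. val = 53.
Result: 53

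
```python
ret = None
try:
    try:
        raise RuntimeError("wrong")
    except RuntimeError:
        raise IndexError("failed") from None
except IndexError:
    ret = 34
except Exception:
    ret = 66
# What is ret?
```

Step-by-step execution trace:
1. Inner try raises RuntimeError; inner `except RuntimeError` catches it.
2. `raise IndexError(...) from None` raises IndexError (from None suppresses __context__, but the active exception is still IndexError).
3. Outer `except IndexError` matches → ret = 34.
4. `except Exception` is not reached.
Result: 34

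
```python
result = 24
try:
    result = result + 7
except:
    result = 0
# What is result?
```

Step-by-step execution trace:
1. result starts at 24.
2. try: `result = result + 7` → result = 31. No exception raised.
3. `except` is skipped.
Result: 31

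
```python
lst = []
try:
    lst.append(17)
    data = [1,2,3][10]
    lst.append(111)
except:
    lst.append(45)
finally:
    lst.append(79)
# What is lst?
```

Step-by-step execution trace:
1. try: `lst.append(17)` → lst = [17].
2. `data = [1,2,3][10]` raises IndexError; `lst.append(111)` is not reached.
3. bare `except` matches → `lst.append(45)` → lst = [17, 45].
4. finally always runs: `lst.append(79)` → lst = [17, 45, 79].
Result: [17, 45, 79]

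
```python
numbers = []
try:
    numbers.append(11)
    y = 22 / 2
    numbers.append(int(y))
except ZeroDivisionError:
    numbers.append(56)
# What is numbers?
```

Step-by-step execution trace:
1. try: `numbers.append(11)` → numbers = [11].
2. `y = 22 / 2` → y = 11.0. No exception raised.
3. `numbers.append(int(y))` → numbers = [11, 11].
4. `except ZeroDivisionError` is skipped (no exception was raised).
Result: [11, 11]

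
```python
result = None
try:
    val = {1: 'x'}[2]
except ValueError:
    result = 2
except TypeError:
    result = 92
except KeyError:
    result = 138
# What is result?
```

Step-by-step execution trace:
1. `val = {1: 'x'}[2]` raises KeyError.
2. `except ValueError` does not match KeyError; skipped.
3. `except TypeError` does not match KeyError; skipped.
4. `except KeyError` matches → result = 138.
Result: 138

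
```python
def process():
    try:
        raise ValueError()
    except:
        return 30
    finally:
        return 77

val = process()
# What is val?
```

Step-by-step execution trace:
1. `process()` enters try: `raise ValueError()` raises ValueError.
2. bare `except` matches → `return 30` sets pending return value 30.
3. Before returning, `finally: return 77` runs and overrides the pending return.
4. process() returns 77 → val = 77.
Result: 77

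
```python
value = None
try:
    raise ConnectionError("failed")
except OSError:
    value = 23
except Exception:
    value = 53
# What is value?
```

Step-by-step execution trace:
1. `raise ConnectionError(...)` raises ConnectionError.
2. `except OSError` matches (ConnectionError is a subclass of OSError) → value = 23.
3. `except Exception` is not reached.
Result: 23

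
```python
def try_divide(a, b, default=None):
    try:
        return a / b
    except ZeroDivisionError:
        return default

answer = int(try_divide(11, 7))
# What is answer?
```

Step-by-step execution trace:
1. `try_divide(11, 7)` enters try: `return 11 / 7` → returns 1.5714285714285714. No exception raised.
2. `except ZeroDivisionError` is skipped.
3. `int(1.5714285714285714)` → 1 → answer = 1.
Result: 1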